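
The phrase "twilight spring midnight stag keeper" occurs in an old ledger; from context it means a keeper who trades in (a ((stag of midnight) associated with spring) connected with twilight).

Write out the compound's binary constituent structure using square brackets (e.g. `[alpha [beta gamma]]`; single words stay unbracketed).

[[twilight [spring [midnight stag]]] keeper]

The outermost head in the paraphrase is "keeper", modified by "twilight spring midnight stag".
Within "twilight spring midnight stag", the head is "stag" (specifically "spring midnight stag") and the modifier is "twilight".
Within "spring midnight stag", the head is "stag" (specifically "midnight stag") and the modifier is "spring".
Within "midnight stag", the head is "stag" and the modifier is "midnight".
So the structure is [[twilight [spring [midnight stag]]] keeper].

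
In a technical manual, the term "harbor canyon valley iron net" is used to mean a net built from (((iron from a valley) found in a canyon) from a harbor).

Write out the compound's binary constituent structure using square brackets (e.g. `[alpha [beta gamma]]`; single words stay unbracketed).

[[harbor [canyon [valley iron]]] net]

Whole compound: head "net", modifier "harbor canyon valley iron".
Within "harbor canyon valley iron", the head is "iron" (specifically "canyon valley iron") and the modifier is "harbor".
Within "canyon valley iron", the head is "iron" (specifically "valley iron") and the modifier is "canyon".
Within "valley iron", the head is "iron" and the modifier is "valley".
Assembled: [[harbor [canyon [valley iron]]] net].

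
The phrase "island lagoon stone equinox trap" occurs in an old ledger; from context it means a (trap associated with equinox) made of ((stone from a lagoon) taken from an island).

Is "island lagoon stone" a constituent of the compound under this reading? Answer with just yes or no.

yes

The paraphrase groups the words so that "island lagoon stone" is one unit: it corresponds to a single parenthesized sub-phrase.
The full structure is [[island [lagoon stone]] [equinox trap]], in which [island lagoon stone] is a constituent.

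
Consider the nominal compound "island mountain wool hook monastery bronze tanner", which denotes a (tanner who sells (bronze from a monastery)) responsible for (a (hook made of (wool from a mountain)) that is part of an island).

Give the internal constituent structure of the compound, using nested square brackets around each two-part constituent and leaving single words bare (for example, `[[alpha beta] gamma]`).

Whole compound: head "tanner" (specifically "monastery bronze tanner"), modifier "island mountain wool hook".
"island mountain wool hook" → head "hook" (specifically "mountain wool hook"), modifier "island".
"mountain wool hook" → head "hook", modifier "mountain wool".
"mountain wool" → head "wool", modifier "mountain".
"monastery bronze tanner" → head "tanner", modifier "monastery bronze".
"monastery bronze" → head "bronze", modifier "monastery".
Putting it together: [[island [[mountain wool] hook]] [[monastery bronze] tanner]].

[[island [[mountain wool] hook]] [[monastery bronze] tanner]]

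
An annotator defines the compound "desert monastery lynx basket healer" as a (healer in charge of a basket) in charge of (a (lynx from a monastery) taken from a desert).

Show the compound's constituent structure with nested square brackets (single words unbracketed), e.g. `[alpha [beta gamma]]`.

Overall it is a kind of healer (specifically "basket healer"); the modifier is "desert monastery lynx".
Inside "desert monastery lynx": head "lynx" (specifically "monastery lynx"), modifier "desert".
Inside "monastery lynx": head "lynx", modifier "monastery".
Inside "basket healer": head "healer", modifier "basket".
Putting it together: [[desert [monastery lynx]] [basket healer]].

[[desert [monastery lynx]] [basket healer]]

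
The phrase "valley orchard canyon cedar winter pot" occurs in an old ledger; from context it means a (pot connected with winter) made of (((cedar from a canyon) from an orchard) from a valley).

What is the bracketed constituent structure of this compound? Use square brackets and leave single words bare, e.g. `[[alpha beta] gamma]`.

Whole compound: head "pot" (specifically "winter pot"), modifier "valley orchard canyon cedar".
"valley orchard canyon cedar" → head "cedar" (specifically "orchard canyon cedar"), modifier "valley".
"orchard canyon cedar" → head "cedar" (specifically "canyon cedar"), modifier "orchard".
"canyon cedar" → head "cedar", modifier "canyon".
"winter pot" → head "pot", modifier "winter".
Assembled: [[valley [orchard [canyon cedar]]] [winter pot]].

[[valley [orchard [canyon cedar]]] [winter pot]]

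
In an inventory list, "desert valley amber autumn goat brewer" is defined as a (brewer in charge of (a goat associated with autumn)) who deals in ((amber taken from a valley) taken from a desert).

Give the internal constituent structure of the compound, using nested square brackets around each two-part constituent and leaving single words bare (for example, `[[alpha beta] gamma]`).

[[desert [valley amber]] [[autumn goat] brewer]]

Overall it is a kind of brewer (specifically "autumn goat brewer"); the modifier is "desert valley amber".
Within "desert valley amber", the head is "amber" (specifically "valley amber") and the modifier is "desert".
Within "valley amber", the head is "amber" and the modifier is "valley".
Within "autumn goat brewer", the head is "brewer" and the modifier is "autumn goat".
Within "autumn goat", the head is "goat" and the modifier is "autumn".
So the structure is [[desert [valley amber]] [[autumn goat] brewer]].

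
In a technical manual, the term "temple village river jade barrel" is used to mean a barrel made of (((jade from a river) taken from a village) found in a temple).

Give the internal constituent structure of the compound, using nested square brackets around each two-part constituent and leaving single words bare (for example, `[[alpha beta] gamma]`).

Overall it is a kind of barrel; the modifier is "temple village river jade".
"temple village river jade" → head "jade" (specifically "village river jade"), modifier "temple".
"village river jade" → head "jade" (specifically "river jade"), modifier "village".
"river jade" → head "jade", modifier "river".
Putting it together: [[temple [village [river jade]]] barrel].

[[temple [village [river jade]]] barrel]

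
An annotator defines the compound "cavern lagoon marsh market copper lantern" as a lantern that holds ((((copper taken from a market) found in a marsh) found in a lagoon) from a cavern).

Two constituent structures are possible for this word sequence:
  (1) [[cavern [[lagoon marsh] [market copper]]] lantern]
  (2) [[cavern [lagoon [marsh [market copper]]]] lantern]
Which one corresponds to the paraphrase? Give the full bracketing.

[[cavern [lagoon [marsh [market copper]]]] lantern]

The paraphrase's head is the "lantern" part ("lantern"); its modifier is "cavern lagoon marsh market copper".
That top-level split, carried through the inner groups, gives [[cavern [lagoon [marsh [market copper]]]] lantern].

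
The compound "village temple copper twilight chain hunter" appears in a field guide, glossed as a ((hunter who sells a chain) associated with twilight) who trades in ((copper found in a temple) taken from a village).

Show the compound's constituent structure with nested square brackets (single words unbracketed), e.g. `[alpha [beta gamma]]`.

At the top level: head "hunter" (specifically "twilight chain hunter"); modifier "village temple copper".
Within "village temple copper", the head is "copper" (specifically "temple copper") and the modifier is "village".
Within "temple copper", the head is "copper" and the modifier is "temple".
Within "twilight chain hunter", the head is "hunter" (specifically "chain hunter") and the modifier is "twilight".
Within "chain hunter", the head is "hunter" and the modifier is "chain".
Putting it together: [[village [temple copper]] [twilight [chain hunter]]].

[[village [temple copper]] [twilight [chain hunter]]]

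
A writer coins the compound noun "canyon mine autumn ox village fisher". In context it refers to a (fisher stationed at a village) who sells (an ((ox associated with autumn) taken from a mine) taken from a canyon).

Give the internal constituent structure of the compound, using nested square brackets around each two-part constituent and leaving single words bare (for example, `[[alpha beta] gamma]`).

Whole compound: head "fisher" (specifically "village fisher"), modifier "canyon mine autumn ox".
Within "canyon mine autumn ox", the head is "ox" (specifically "mine autumn ox") and the modifier is "canyon".
Within "mine autumn ox", the head is "ox" (specifically "autumn ox") and the modifier is "mine".
Within "autumn ox", the head is "ox" and the modifier is "autumn".
Within "village fisher", the head is "fisher" and the modifier is "village".
So the structure is [[canyon [mine [autumn ox]]] [village fisher]].

[[canyon [mine [autumn ox]]] [village fisher]]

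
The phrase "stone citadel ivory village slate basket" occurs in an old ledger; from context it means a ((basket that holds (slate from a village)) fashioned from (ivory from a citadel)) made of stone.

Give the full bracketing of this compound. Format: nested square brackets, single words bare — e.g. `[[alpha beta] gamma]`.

Whole compound: head "basket" (specifically "citadel ivory village slate basket"), modifier "stone".
"citadel ivory village slate basket" → head "basket" (specifically "village slate basket"), modifier "citadel ivory".
"citadel ivory" → head "ivory", modifier "citadel".
"village slate basket" → head "basket", modifier "village slate".
"village slate" → head "slate", modifier "village".
So the structure is [stone [[citadel ivory] [[village slate] basket]]].

[stone [[citadel ivory] [[village slate] basket]]]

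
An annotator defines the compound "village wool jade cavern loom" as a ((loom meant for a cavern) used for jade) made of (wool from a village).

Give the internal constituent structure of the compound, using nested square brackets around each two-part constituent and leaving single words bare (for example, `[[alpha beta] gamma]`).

At the top level: head "loom" (specifically "jade cavern loom"); modifier "village wool".
"village wool" → head "wool", modifier "village".
"jade cavern loom" → head "loom" (specifically "cavern loom"), modifier "jade".
"cavern loom" → head "loom", modifier "cavern".
So the structure is [[village wool] [jade [cavern loom]]].

[[village wool] [jade [cavern loom]]]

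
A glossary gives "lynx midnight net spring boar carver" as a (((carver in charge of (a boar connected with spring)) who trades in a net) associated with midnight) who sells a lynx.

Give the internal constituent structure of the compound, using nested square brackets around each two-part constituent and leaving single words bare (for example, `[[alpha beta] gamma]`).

The outermost head in the paraphrase is "carver" (specifically "midnight net spring boar carver"), modified by "lynx".
"midnight net spring boar carver" → head "carver" (specifically "net spring boar carver"), modifier "midnight".
"net spring boar carver" → head "carver" (specifically "spring boar carver"), modifier "net".
"spring boar carver" → head "carver", modifier "spring boar".
"spring boar" → head "boar", modifier "spring".
So the structure is [lynx [midnight [net [[spring boar] carver]]]].

[lynx [midnight [net [[spring boar] carver]]]]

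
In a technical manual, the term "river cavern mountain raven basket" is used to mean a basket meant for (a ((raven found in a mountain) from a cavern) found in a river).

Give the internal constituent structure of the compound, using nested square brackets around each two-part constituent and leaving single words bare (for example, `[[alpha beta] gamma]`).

Whole compound: head "basket", modifier "river cavern mountain raven".
Inside "river cavern mountain raven": head "raven" (specifically "cavern mountain raven"), modifier "river".
Inside "cavern mountain raven": head "raven" (specifically "mountain raven"), modifier "cavern".
Inside "mountain raven": head "raven", modifier "mountain".
Assembled: [[river [cavern [mountain raven]]] basket].

[[river [cavern [mountain raven]]] basket]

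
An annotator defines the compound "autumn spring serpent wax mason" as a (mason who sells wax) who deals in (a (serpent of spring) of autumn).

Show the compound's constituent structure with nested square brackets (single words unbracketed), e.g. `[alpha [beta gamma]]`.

[[autumn [spring serpent]] [wax mason]]

At the top level: head "mason" (specifically "wax mason"); modifier "autumn spring serpent".
"autumn spring serpent" → head "serpent" (specifically "spring serpent"), modifier "autumn".
"spring serpent" → head "serpent", modifier "spring".
"wax mason" → head "mason", modifier "wax".
So the structure is [[autumn [spring serpent]] [wax mason]].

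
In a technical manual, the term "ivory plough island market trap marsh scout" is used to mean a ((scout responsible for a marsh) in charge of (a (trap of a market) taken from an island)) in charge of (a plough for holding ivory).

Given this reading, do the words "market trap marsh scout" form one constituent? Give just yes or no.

The top-level split is [ivory plough] [island market trap marsh scout]; the full structure is [[ivory plough] [[island [market trap]] [marsh scout]]].
"market trap marsh scout" straddles a constituent boundary, so it is not a single unit.

no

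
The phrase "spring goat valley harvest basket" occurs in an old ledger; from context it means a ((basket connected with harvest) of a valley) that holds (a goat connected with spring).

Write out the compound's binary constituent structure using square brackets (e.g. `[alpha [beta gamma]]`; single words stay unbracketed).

[[spring goat] [valley [harvest basket]]]

At the top level: head "basket" (specifically "valley harvest basket"); modifier "spring goat".
Inside "spring goat": head "goat", modifier "spring".
Inside "valley harvest basket": head "basket" (specifically "harvest basket"), modifier "valley".
Inside "harvest basket": head "basket", modifier "harvest".
Assembled: [[spring goat] [valley [harvest basket]]].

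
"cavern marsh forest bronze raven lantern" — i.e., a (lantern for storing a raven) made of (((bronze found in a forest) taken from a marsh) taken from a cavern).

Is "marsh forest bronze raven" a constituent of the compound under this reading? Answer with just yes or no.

no

The top-level split is [cavern marsh forest bronze] [raven lantern]; the full structure is [[cavern [marsh [forest bronze]]] [raven lantern]].
"marsh forest bronze raven" straddles a constituent boundary, so it is not a single unit.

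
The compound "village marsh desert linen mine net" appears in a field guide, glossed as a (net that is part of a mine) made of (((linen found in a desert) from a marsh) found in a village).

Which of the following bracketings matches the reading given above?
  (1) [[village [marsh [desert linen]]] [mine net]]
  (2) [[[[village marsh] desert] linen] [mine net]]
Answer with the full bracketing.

The paraphrase's head is the "net" part ("mine net"); its modifier is "village marsh desert linen".
That top-level split, carried through the inner groups, gives [[village [marsh [desert linen]]] [mine net]].

[[village [marsh [desert linen]]] [mine net]]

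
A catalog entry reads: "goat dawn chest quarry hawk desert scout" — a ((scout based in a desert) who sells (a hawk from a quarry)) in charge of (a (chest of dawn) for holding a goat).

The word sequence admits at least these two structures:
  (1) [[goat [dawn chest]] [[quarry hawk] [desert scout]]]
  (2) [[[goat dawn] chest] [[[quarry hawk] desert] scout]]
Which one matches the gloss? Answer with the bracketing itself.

[[goat [dawn chest]] [[quarry hawk] [desert scout]]]

The paraphrase's head is the "scout" part ("quarry hawk desert scout"); its modifier is "goat dawn chest".
That top-level split, carried through the inner groups, gives [[goat [dawn chest]] [[quarry hawk] [desert scout]]].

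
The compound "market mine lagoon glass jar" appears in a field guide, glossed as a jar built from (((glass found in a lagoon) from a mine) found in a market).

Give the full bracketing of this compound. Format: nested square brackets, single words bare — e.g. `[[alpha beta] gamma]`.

[[market [mine [lagoon glass]]] jar]

The outermost head in the paraphrase is "jar", modified by "market mine lagoon glass".
"market mine lagoon glass" → head "glass" (specifically "mine lagoon glass"), modifier "market".
"mine lagoon glass" → head "glass" (specifically "lagoon glass"), modifier "mine".
"lagoon glass" → head "glass", modifier "lagoon".
Assembled: [[market [mine [lagoon glass]]] jar].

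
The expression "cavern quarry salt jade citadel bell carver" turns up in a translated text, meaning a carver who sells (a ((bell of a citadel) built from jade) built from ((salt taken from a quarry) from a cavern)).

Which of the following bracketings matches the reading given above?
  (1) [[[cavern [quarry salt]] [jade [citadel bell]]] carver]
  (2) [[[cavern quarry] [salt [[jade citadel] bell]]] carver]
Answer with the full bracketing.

[[[cavern [quarry salt]] [jade [citadel bell]]] carver]

The paraphrase's head is the "carver" part ("carver"); its modifier is "cavern quarry salt jade citadel bell".
That top-level split, carried through the inner groups, gives [[[cavern [quarry salt]] [jade [citadel bell]]] carver].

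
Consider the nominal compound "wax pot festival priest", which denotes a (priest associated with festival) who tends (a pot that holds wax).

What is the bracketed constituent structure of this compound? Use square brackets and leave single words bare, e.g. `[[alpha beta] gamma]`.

At the top level: head "priest" (specifically "festival priest"); modifier "wax pot".
"wax pot" → head "pot", modifier "wax".
"festival priest" → head "priest", modifier "festival".
Assembled: [[wax pot] [festival priest]].

[[wax pot] [festival priest]]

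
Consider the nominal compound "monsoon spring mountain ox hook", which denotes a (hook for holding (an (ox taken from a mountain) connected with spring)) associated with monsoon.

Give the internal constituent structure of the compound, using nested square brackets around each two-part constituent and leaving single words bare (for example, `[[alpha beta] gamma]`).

Whole compound: head "hook" (specifically "spring mountain ox hook"), modifier "monsoon".
"spring mountain ox hook" → head "hook", modifier "spring mountain ox".
"spring mountain ox" → head "ox" (specifically "mountain ox"), modifier "spring".
"mountain ox" → head "ox", modifier "mountain".
Assembled: [monsoon [[spring [mountain ox]] hook]].

[monsoon [[spring [mountain ox]] hook]]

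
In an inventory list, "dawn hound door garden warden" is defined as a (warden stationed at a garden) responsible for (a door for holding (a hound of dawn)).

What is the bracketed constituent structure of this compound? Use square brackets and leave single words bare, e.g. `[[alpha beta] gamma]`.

The outermost head in the paraphrase is "warden" (specifically "garden warden"), modified by "dawn hound door".
"dawn hound door" → head "door", modifier "dawn hound".
"dawn hound" → head "hound", modifier "dawn".
"garden warden" → head "warden", modifier "garden".
Putting it together: [[[dawn hound] door] [garden warden]].

[[[dawn hound] door] [garden warden]]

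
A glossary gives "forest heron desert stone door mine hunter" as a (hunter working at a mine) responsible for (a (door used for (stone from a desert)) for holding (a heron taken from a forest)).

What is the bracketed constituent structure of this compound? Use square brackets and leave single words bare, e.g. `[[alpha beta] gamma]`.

Overall it is a kind of hunter (specifically "mine hunter"); the modifier is "forest heron desert stone door".
"forest heron desert stone door" → head "door" (specifically "desert stone door"), modifier "forest heron".
"forest heron" → head "heron", modifier "forest".
"desert stone door" → head "door", modifier "desert stone".
"desert stone" → head "stone", modifier "desert".
"mine hunter" → head "hunter", modifier "mine".
Assembled: [[[forest heron] [[desert stone] door]] [mine hunter]].

[[[forest heron] [[desert stone] door]] [mine hunter]]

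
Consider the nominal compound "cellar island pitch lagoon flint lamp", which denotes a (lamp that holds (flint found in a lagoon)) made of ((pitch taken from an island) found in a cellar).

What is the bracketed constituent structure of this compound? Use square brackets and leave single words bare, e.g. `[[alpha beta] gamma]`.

At the top level: head "lamp" (specifically "lagoon flint lamp"); modifier "cellar island pitch".
Inside "cellar island pitch": head "pitch" (specifically "island pitch"), modifier "cellar".
Inside "island pitch": head "pitch", modifier "island".
Inside "lagoon flint lamp": head "lamp", modifier "lagoon flint".
Inside "lagoon flint": head "flint", modifier "lagoon".
Assembled: [[cellar [island pitch]] [[lagoon flint] lamp]].

[[cellar [island pitch]] [[lagoon flint] lamp]]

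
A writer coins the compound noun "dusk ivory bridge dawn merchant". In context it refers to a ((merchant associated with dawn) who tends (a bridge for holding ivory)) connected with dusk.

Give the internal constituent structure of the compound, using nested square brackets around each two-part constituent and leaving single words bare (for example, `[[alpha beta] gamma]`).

[dusk [[ivory bridge] [dawn merchant]]]

Overall it is a kind of merchant (specifically "ivory bridge dawn merchant"); the modifier is "dusk".
"ivory bridge dawn merchant" → head "merchant" (specifically "dawn merchant"), modifier "ivory bridge".
"ivory bridge" → head "bridge", modifier "ivory".
"dawn merchant" → head "merchant", modifier "dawn".
Assembled: [dusk [[ivory bridge] [dawn merchant]]].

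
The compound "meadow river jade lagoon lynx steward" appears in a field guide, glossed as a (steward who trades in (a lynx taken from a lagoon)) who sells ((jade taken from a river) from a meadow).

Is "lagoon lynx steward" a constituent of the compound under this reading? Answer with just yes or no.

yes

The paraphrase groups the words so that "lagoon lynx steward" is one unit: it corresponds to a single parenthesized sub-phrase.
The full structure is [[meadow [river jade]] [[lagoon lynx] steward]], in which [lagoon lynx steward] is a constituent.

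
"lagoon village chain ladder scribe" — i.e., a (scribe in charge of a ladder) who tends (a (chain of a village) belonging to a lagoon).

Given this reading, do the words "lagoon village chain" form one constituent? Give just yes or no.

yes

The paraphrase groups the words so that "lagoon village chain" is one unit: it corresponds to a single parenthesized sub-phrase.
The full structure is [[lagoon [village chain]] [ladder scribe]], in which [lagoon village chain] is a constituent.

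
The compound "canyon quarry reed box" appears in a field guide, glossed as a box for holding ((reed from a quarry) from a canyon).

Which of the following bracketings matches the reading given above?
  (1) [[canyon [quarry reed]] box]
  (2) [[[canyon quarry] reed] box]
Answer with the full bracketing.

The paraphrase's head is the "box" part ("box"); its modifier is "canyon quarry reed".
That top-level split, carried through the inner groups, gives [[canyon [quarry reed]] box].

[[canyon [quarry reed]] box]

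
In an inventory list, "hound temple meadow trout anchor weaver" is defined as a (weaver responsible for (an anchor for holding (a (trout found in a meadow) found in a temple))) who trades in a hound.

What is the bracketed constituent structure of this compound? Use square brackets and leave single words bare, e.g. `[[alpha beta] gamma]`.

[hound [[[temple [meadow trout]] anchor] weaver]]

At the top level: head "weaver" (specifically "temple meadow trout anchor weaver"); modifier "hound".
"temple meadow trout anchor weaver" → head "weaver", modifier "temple meadow trout anchor".
"temple meadow trout anchor" → head "anchor", modifier "temple meadow trout".
"temple meadow trout" → head "trout" (specifically "meadow trout"), modifier "temple".
"meadow trout" → head "trout", modifier "meadow".
Putting it together: [hound [[[temple [meadow trout]] anchor] weaver]].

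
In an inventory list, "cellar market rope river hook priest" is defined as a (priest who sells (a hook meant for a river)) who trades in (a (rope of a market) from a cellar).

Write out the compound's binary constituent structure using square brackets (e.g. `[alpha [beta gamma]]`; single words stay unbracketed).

At the top level: head "priest" (specifically "river hook priest"); modifier "cellar market rope".
Inside "cellar market rope": head "rope" (specifically "market rope"), modifier "cellar".
Inside "market rope": head "rope", modifier "market".
Inside "river hook priest": head "priest", modifier "river hook".
Inside "river hook": head "hook", modifier "river".
Putting it together: [[cellar [market rope]] [[river hook] priest]].

[[cellar [market rope]] [[river hook] priest]]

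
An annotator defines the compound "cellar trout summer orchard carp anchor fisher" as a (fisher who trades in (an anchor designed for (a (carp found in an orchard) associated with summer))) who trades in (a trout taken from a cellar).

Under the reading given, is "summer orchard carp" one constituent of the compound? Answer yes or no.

yes

The paraphrase groups the words so that "summer orchard carp" is one unit: it corresponds to a single parenthesized sub-phrase.
The full structure is [[cellar trout] [[[summer [orchard carp]] anchor] fisher]], in which [summer orchard carp] is a constituent.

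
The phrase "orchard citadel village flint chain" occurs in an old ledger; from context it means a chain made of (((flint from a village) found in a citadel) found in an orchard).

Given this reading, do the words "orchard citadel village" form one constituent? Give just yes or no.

The top-level split is [orchard citadel village flint] [chain]; the full structure is [[orchard [citadel [village flint]]] chain].
"orchard citadel village" straddles a constituent boundary, so it is not a single unit.

no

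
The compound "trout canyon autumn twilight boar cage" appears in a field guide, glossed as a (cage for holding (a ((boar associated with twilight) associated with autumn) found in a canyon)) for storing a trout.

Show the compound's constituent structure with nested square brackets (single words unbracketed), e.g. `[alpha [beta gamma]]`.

At the top level: head "cage" (specifically "canyon autumn twilight boar cage"); modifier "trout".
"canyon autumn twilight boar cage" → head "cage", modifier "canyon autumn twilight boar".
"canyon autumn twilight boar" → head "boar" (specifically "autumn twilight boar"), modifier "canyon".
"autumn twilight boar" → head "boar" (specifically "twilight boar"), modifier "autumn".
"twilight boar" → head "boar", modifier "twilight".
So the structure is [trout [[canyon [autumn [twilight boar]]] cage]].

[trout [[canyon [autumn [twilight boar]]] cage]]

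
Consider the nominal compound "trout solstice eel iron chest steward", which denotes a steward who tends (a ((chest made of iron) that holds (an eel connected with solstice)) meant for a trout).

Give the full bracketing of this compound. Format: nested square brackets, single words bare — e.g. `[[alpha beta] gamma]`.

At the top level: head "steward"; modifier "trout solstice eel iron chest".
"trout solstice eel iron chest" → head "chest" (specifically "solstice eel iron chest"), modifier "trout".
"solstice eel iron chest" → head "chest" (specifically "iron chest"), modifier "solstice eel".
"solstice eel" → head "eel", modifier "solstice".
"iron chest" → head "chest", modifier "iron".
So the structure is [[trout [[solstice eel] [iron chest]]] steward].

[[trout [[solstice eel] [iron chest]]] steward]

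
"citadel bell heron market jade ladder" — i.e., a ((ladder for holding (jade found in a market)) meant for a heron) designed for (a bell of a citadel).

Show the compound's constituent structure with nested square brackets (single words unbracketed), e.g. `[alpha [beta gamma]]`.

[[citadel bell] [heron [[market jade] ladder]]]

Overall it is a kind of ladder (specifically "heron market jade ladder"); the modifier is "citadel bell".
"citadel bell" → head "bell", modifier "citadel".
"heron market jade ladder" → head "ladder" (specifically "market jade ladder"), modifier "heron".
"market jade ladder" → head "ladder", modifier "market jade".
"market jade" → head "jade", modifier "market".
Assembled: [[citadel bell] [heron [[market jade] ladder]]].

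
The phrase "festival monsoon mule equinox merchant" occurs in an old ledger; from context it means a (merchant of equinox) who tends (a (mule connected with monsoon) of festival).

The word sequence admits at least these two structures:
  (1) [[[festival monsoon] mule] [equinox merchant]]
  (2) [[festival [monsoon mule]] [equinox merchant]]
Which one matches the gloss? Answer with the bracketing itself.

The paraphrase's head is the "merchant" part ("equinox merchant"); its modifier is "festival monsoon mule".
That top-level split, carried through the inner groups, gives [[festival [monsoon mule]] [equinox merchant]].

[[festival [monsoon mule]] [equinox merchant]]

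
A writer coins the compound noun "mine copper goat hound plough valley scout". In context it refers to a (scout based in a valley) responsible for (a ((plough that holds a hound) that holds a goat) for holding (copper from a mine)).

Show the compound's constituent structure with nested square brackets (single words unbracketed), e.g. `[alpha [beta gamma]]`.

Overall it is a kind of scout (specifically "valley scout"); the modifier is "mine copper goat hound plough".
"mine copper goat hound plough" → head "plough" (specifically "goat hound plough"), modifier "mine copper".
"mine copper" → head "copper", modifier "mine".
"goat hound plough" → head "plough" (specifically "hound plough"), modifier "goat".
"hound plough" → head "plough", modifier "hound".
"valley scout" → head "scout", modifier "valley".
So the structure is [[[mine copper] [goat [hound plough]]] [valley scout]].

[[[mine copper] [goat [hound plough]]] [valley scout]]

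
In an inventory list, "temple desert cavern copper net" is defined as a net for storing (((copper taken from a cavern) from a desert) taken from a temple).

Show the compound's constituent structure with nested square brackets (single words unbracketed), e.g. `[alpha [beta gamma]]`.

[[temple [desert [cavern copper]]] net]

Overall it is a kind of net; the modifier is "temple desert cavern copper".
"temple desert cavern copper" → head "copper" (specifically "desert cavern copper"), modifier "temple".
"desert cavern copper" → head "copper" (specifically "cavern copper"), modifier "desert".
"cavern copper" → head "copper", modifier "cavern".
Assembled: [[temple [desert [cavern copper]]] net].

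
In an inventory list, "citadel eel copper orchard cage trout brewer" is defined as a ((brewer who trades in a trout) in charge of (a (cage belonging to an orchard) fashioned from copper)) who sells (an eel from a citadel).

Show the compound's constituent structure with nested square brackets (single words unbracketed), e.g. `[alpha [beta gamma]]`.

Whole compound: head "brewer" (specifically "copper orchard cage trout brewer"), modifier "citadel eel".
Within "citadel eel", the head is "eel" and the modifier is "citadel".
Within "copper orchard cage trout brewer", the head is "brewer" (specifically "trout brewer") and the modifier is "copper orchard cage".
Within "copper orchard cage", the head is "cage" (specifically "orchard cage") and the modifier is "copper".
Within "orchard cage", the head is "cage" and the modifier is "orchard".
Within "trout brewer", the head is "brewer" and the modifier is "trout".
Putting it together: [[citadel eel] [[copper [orchard cage]] [trout brewer]]].

[[citadel eel] [[copper [orchard cage]] [trout brewer]]]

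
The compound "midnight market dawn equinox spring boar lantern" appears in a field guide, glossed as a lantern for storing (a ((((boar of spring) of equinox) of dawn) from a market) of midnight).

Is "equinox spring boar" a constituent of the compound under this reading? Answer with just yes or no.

yes

The paraphrase groups the words so that "equinox spring boar" is one unit: it corresponds to a single parenthesized sub-phrase.
The full structure is [[midnight [market [dawn [equinox [spring boar]]]]] lantern], in which [equinox spring boar] is a constituent.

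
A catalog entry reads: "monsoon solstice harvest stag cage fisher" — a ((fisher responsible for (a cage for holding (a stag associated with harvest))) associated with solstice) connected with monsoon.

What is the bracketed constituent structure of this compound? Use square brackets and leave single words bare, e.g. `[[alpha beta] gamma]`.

Whole compound: head "fisher" (specifically "solstice harvest stag cage fisher"), modifier "monsoon".
"solstice harvest stag cage fisher" → head "fisher" (specifically "harvest stag cage fisher"), modifier "solstice".
"harvest stag cage fisher" → head "fisher", modifier "harvest stag cage".
"harvest stag cage" → head "cage", modifier "harvest stag".
"harvest stag" → head "stag", modifier "harvest".
Assembled: [monsoon [solstice [[[harvest stag] cage] fisher]]].

[monsoon [solstice [[[harvest stag] cage] fisher]]]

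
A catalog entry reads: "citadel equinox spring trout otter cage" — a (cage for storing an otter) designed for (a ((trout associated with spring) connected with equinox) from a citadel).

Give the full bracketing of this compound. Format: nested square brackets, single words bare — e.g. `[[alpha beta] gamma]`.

[[citadel [equinox [spring trout]]] [otter cage]]

At the top level: head "cage" (specifically "otter cage"); modifier "citadel equinox spring trout".
"citadel equinox spring trout" → head "trout" (specifically "equinox spring trout"), modifier "citadel".
"equinox spring trout" → head "trout" (specifically "spring trout"), modifier "equinox".
"spring trout" → head "trout", modifier "spring".
"otter cage" → head "cage", modifier "otter".
Assembled: [[citadel [equinox [spring trout]]] [otter cage]].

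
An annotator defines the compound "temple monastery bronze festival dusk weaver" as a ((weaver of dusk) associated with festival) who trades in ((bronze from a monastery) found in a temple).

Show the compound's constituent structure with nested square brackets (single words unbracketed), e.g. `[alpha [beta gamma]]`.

At the top level: head "weaver" (specifically "festival dusk weaver"); modifier "temple monastery bronze".
Within "temple monastery bronze", the head is "bronze" (specifically "monastery bronze") and the modifier is "temple".
Within "monastery bronze", the head is "bronze" and the modifier is "monastery".
Within "festival dusk weaver", the head is "weaver" (specifically "dusk weaver") and the modifier is "festival".
Within "dusk weaver", the head is "weaver" and the modifier is "dusk".
Putting it together: [[temple [monastery bronze]] [festival [dusk weaver]]].

[[temple [monastery bronze]] [festival [dusk weaver]]]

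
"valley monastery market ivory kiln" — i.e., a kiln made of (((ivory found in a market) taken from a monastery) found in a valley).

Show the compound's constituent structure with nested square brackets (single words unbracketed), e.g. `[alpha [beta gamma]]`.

Overall it is a kind of kiln; the modifier is "valley monastery market ivory".
Within "valley monastery market ivory", the head is "ivory" (specifically "monastery market ivory") and the modifier is "valley".
Within "monastery market ivory", the head is "ivory" (specifically "market ivory") and the modifier is "monastery".
Within "market ivory", the head is "ivory" and the modifier is "market".
Putting it together: [[valley [monastery [market ivory]]] kiln].

[[valley [monastery [market ivory]]] kiln]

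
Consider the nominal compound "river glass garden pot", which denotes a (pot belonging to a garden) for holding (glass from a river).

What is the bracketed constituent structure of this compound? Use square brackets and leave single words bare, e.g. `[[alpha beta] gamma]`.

[[river glass] [garden pot]]

Overall it is a kind of pot (specifically "garden pot"); the modifier is "river glass".
Within "river glass", the head is "glass" and the modifier is "river".
Within "garden pot", the head is "pot" and the modifier is "garden".
Assembled: [[river glass] [garden pot]].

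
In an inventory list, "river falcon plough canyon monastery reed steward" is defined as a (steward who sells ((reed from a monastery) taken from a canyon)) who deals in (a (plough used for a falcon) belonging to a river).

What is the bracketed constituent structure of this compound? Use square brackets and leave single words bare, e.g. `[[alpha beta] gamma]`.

[[river [falcon plough]] [[canyon [monastery reed]] steward]]

The outermost head in the paraphrase is "steward" (specifically "canyon monastery reed steward"), modified by "river falcon plough".
"river falcon plough" → head "plough" (specifically "falcon plough"), modifier "river".
"falcon plough" → head "plough", modifier "falcon".
"canyon monastery reed steward" → head "steward", modifier "canyon monastery reed".
"canyon monastery reed" → head "reed" (specifically "monastery reed"), modifier "canyon".
"monastery reed" → head "reed", modifier "monastery".
Putting it together: [[river [falcon plough]] [[canyon [monastery reed]] steward]].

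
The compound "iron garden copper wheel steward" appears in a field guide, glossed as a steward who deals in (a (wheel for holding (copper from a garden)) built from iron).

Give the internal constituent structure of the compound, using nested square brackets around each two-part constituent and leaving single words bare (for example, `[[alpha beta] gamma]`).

[[iron [[garden copper] wheel]] steward]

The outermost head in the paraphrase is "steward", modified by "iron garden copper wheel".
Inside "iron garden copper wheel": head "wheel" (specifically "garden copper wheel"), modifier "iron".
Inside "garden copper wheel": head "wheel", modifier "garden copper".
Inside "garden copper": head "copper", modifier "garden".
Assembled: [[iron [[garden copper] wheel]] steward].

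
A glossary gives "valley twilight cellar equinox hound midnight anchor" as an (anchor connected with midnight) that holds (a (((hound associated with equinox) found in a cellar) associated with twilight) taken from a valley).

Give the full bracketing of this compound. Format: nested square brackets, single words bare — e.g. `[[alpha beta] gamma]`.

[[valley [twilight [cellar [equinox hound]]]] [midnight anchor]]

Overall it is a kind of anchor (specifically "midnight anchor"); the modifier is "valley twilight cellar equinox hound".
"valley twilight cellar equinox hound" → head "hound" (specifically "twilight cellar equinox hound"), modifier "valley".
"twilight cellar equinox hound" → head "hound" (specifically "cellar equinox hound"), modifier "twilight".
"cellar equinox hound" → head "hound" (specifically "equinox hound"), modifier "cellar".
"equinox hound" → head "hound", modifier "equinox".
"midnight anchor" → head "anchor", modifier "midnight".
Assembled: [[valley [twilight [cellar [equinox hound]]]] [midnight anchor]].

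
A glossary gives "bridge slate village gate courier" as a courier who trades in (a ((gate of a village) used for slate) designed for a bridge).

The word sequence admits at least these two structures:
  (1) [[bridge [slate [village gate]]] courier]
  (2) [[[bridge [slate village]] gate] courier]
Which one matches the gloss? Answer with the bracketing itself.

[[bridge [slate [village gate]]] courier]

The paraphrase's head is the "courier" part ("courier"); its modifier is "bridge slate village gate".
That top-level split, carried through the inner groups, gives [[bridge [slate [village gate]]] courier].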